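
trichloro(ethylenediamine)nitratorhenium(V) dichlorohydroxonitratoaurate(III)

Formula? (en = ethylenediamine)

[ReCl3(en)(NO3)][AuCl2(NO3)(OH)]

Cation [Re…]: ligand charges -4, Re(V) ⇒ ion charge 1+.
Anion [Au…]: ligand charges -4, Au(III) ⇒ ion charge 1−.
One 1+ cation balances one 1− anion.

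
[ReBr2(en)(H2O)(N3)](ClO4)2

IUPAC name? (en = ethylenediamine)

aquaazidodibromo(ethylenediamine)rhenium(V) perchlorate

The 2 perchlorate counter-ions carry a total charge of -2, so each complex ion is 2+.
Ligand charges: 1×ethylenediamine (neutral), 1×azido (-1 each), 1×aqua (neutral), 2×bromo (-1 each); total -3. So Re + (-3) = 2+, giving Re = +5.
Ligands are named alphabetically: aqua before azido before bromo before ethylenediamine.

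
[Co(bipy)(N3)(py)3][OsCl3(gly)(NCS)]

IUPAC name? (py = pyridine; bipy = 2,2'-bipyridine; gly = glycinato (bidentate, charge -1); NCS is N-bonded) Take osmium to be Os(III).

azido(2,2'-bipyridine)tris(pyridine)cobalt(III) trichloro(glycinato)isothiocyanatoosmate(III)

Os is given as +3; the anion's ligand charges sum to -5, so the complex anion is 2−.
A 1:1 salt means the cation carries the equal and opposite charge, 2+.
Cation: ligand charges sum to -1; for the ion to be 2+, Co = +3.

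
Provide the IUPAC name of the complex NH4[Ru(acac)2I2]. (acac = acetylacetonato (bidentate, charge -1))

The 1 ammonium counter-ion carries a total charge of +1, so each complex ion is 1−.
Ligand charges: 2×iodo (-1 each), 2×acetylacetonato (-1 each); total -4. So Ru + (-4) = 1−, giving Ru = +3.
Ligands are named alphabetically: acetylacetonato before iodo.
The complex ion is anionic, so ruthenium takes the -ate form ruthenate(III).

ammonium bis(acetylacetonato)diiodoruthenate(III)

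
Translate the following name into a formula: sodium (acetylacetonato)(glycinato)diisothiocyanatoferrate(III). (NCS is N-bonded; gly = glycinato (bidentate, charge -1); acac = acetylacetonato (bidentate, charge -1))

Ligands: 2 isothiocyanato (NCS, -1), 1 glycinato (gly, -1), 1 acetylacetonato (acac, -1). Ligand charge sum = -4.
With Fe in oxidation state +3, the complex ion is [Fe...]^1−.
Charge balance with sodium (+1) requires 1 complex ion per 1 sodium.

Na[Fe(acac)(gly)(NCS)2]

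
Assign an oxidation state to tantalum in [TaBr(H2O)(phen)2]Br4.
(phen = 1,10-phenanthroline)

4 bromide outside the brackets (-1 each) → the complex ion is 4+.
Ligand charges: 1×Br = -1; 1×H2O neutral; 2×phen neutral; sum -1.
Ta + (-1) = 4+ ⇒ Ta is +5.

+5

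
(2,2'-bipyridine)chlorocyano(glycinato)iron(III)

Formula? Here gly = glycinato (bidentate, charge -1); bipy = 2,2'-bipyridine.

[Fe(bipy)Cl(CN)(gly)]

Ligands: 1 glycinato (gly, -1), 1 cyano (CN, -1), 1 2,2'-bipyridine (bipy, neutral), 1 chloro (Cl, -1). Ligand charge sum = -3.
With Fe in oxidation state +3, the complex ion is [Fe...].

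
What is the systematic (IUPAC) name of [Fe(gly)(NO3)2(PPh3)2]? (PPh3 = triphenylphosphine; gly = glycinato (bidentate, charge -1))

There is no counter-ion, so the complex is neutral overall.
Ligand charges: 2×nitrato (-1 each), 2×triphenylphosphine (neutral), 1×glycinato (-1 each); total -3. So Fe + (-3) = 0, giving Fe = +3.
Ligands are named alphabetically: glycinato before nitrato before triphenylphosphine.

(glycinato)dinitratobis(triphenylphosphine)iron(III)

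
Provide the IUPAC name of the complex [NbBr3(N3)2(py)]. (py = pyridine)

There is no counter-ion, so the complex is neutral overall.
Ligand charges: 3×bromo (-1 each), 2×azido (-1 each), 1×pyridine (neutral); total -5. So Nb + (-5) = 0, giving Nb = +5.
Ligands are named alphabetically: azido before bromo before pyridine.

diazidotribromo(pyridine)niobium(V)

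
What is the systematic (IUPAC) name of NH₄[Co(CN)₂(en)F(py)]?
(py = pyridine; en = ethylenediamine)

The 1 ammonium counter-ion carries a total charge of +1, so each complex ion is 1−.
Ligand charges: 1×fluoro (-1 each), 2×cyano (-1 each), 1×pyridine (neutral), 1×ethylenediamine (neutral); total -3. So Co + (-3) = 1−, giving Co = +2.
Ligands are named alphabetically: cyano before ethylenediamine before fluoro before pyridine.
The complex ion is anionic, so cobalt takes the -ate form cobaltate(II).

ammonium dicyano(ethylenediamine)fluoro(pyridine)cobaltate(II)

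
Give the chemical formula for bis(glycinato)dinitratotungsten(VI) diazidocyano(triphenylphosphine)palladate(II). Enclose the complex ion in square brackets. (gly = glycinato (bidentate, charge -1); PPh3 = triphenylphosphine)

[W(gly)2(NO3)2][Pd(CN)(N3)2(PPh3)]2

Cation [W…]: ligand charges -4, W(VI) ⇒ ion charge 2+.
Anion [Pd…]: ligand charges -3, Pd(II) ⇒ ion charge 1−.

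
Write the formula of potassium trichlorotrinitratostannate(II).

Ligands: 3 nitrato (NO3, -1), 3 chloro (Cl, -1). Ligand charge sum = -6.
With Sn in oxidation state +2, the complex ion is [Sn...]^4−.
Charge balance with potassium (+1) requires 1 complex ion per 4 potassium.

K4[SnCl3(NO3)3]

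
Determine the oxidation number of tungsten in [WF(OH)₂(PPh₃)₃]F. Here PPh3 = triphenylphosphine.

+4

1 fluoride outside the brackets (-1 each) → the complex ion is 1+.
Ligand charges: 3×PPh3 neutral; 1×F = -1; 2×OH = -2; sum -3.
W + (-3) = 1+ ⇒ W is +4.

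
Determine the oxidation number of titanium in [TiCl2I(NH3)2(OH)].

No counter-ion: the bracketed complex is neutral.
Ligand charges: 1×I = -1; 1×OH = -1; 2×NH3 neutral; 2×Cl = -2; sum -4.
Ti + (-4) = 0 ⇒ Ti is +4.

+4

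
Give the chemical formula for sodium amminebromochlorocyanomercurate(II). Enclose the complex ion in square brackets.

Na[HgBrCl(CN)(NH3)]

Ligands: 1 cyano (CN, -1), 1 bromo (Br, -1), 1 ammine (NH3, neutral), 1 chloro (Cl, -1). Ligand charge sum = -3.
Charge balance with sodium (+1) requires 1 complex ion per 1 sodium.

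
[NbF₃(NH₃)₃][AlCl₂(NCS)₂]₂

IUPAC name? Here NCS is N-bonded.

triamminetrifluoroniobium(V) dichlorodiisothiocyanatoaluminate(III)

Both ions are complex: the cation is named first with the plain metal name, the anion second with the -ate form; each ion's ligands are alphabetised independently.
Aluminium is always +3 in its complexes; the anion's ligand charges sum to -4, so the complex anion is 1−.
With 2 anions per cation, the cation must be 2×1 = 2+.
Cation: ligand charges sum to -3; for the ion to be 2+, Nb = +5.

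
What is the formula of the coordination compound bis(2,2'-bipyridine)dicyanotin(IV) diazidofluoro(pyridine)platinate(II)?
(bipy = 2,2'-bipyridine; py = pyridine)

Cation [Sn…]: ligand charges -2, Sn(IV) ⇒ ion charge 2+.
Anion [Pt…]: ligand charges -3, Pt(II) ⇒ ion charge 1−.
One 2+ cation requires 2 of the 1− anion.

[Sn(bipy)2(CN)2][PtF(N3)2(py)]2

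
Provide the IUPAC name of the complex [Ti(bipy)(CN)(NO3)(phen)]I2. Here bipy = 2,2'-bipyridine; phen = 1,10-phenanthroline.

(2,2'-bipyridine)cyanonitrato(1,10-phenanthroline)titanium(IV) iodide

The 2 iodide counter-ions carry a total charge of -2, so each complex ion is 2+.
Ligand charges: 1×2,2'-bipyridine (neutral), 1×1,10-phenanthroline (neutral), 1×cyano (-1 each), 1×nitrato (-1 each); total -2. So Ti + (-2) = 2+, giving Ti = +4.
Ligands are named alphabetically: bipyridine before cyano before nitrato before phenanthroline.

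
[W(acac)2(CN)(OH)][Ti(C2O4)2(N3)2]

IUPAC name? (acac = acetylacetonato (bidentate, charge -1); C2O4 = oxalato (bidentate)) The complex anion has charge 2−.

bis(acetylacetonato)cyanohydroxotungsten(VI) diazidodioxalatotitanate(IV)

The complex anion is given as 2−; its ligand charges sum to -6, so Ti = +4.
A 1:1 salt means the cation carries the equal and opposite charge, 2+.
Cation: ligand charges sum to -4; for the ion to be 2+, W = +6.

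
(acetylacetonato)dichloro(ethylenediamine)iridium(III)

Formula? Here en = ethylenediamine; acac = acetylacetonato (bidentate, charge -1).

Ligands: 2 chloro (Cl, -1), 1 ethylenediamine (en, neutral), 1 acetylacetonato (acac, -1). Ligand charge sum = -3.
With Ir in oxidation state +3, the complex ion is [Ir...].

[Ir(acac)Cl2(en)]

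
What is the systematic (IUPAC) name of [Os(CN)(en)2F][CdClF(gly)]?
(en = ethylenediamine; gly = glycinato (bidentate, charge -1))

cyanobis(ethylenediamine)fluoroosmium(III) chlorofluoro(glycinato)cadmate(II)

Cadmium is always +2 in its complexes; the anion's ligand charges sum to -3, so the complex anion is 1−.
A 1:1 salt means the cation carries the equal and opposite charge, 1+.
Cation: ligand charges sum to -2; for the ion to be 1+, Os = +3.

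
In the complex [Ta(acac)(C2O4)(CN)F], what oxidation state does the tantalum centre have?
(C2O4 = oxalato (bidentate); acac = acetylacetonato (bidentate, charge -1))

+5

No counter-ion: the bracketed complex is neutral.
Ligand charges: 1×C2O4 = -2; 1×CN = -1; 1×acac = -1; 1×F = -1; sum -5.
Ta + (-5) = 0 ⇒ Ta is +5.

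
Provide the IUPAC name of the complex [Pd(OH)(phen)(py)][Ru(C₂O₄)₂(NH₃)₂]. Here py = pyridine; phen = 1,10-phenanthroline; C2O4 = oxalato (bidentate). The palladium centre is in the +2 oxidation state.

hydroxo(1,10-phenanthroline)(pyridine)palladium(II) diamminedioxalatoruthenate(III)

Pd is given as +2; the cation's ligand charges sum to -1, so the complex cation is 1+.
A 1:1 salt means the anion carries the equal and opposite charge, 1−.
Anion: ligand charges sum to -4; for the ion to be 1−, Ru = +3.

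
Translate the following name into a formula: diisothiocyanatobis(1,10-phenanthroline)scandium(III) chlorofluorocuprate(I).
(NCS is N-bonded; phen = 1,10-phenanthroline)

Cation [Sc…]: ligand charges -2, Sc(III) ⇒ ion charge 1+.
Anion [Cu…]: ligand charges -2, Cu(I) ⇒ ion charge 1−.
One 1+ cation balances one 1− anion.

[Sc(NCS)2(phen)2][CuClF]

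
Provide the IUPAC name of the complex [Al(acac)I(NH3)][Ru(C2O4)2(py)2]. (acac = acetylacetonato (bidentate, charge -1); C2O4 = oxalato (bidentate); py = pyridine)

(acetylacetonato)ammineiodoaluminium(III) dioxalatobis(pyridine)ruthenate(III)

Both ions are complex: the cation is named first with the plain metal name, the anion second with the -ate form; each ion's ligands are alphabetised independently.
Aluminium is always +3 in its complexes; the cation's ligand charges sum to -2, so the complex cation is 1+.
A 1:1 salt means the anion carries the equal and opposite charge, 1−.
Anion: ligand charges sum to -4; for the ion to be 1−, Ru = +3.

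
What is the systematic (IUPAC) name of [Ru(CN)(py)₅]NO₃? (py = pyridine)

cyanopentakis(pyridine)ruthenium(II) nitrate

The 1 nitrate counter-ion carries a total charge of -1, so each complex ion is 1+.
Ligand charges: 1×cyano (-1 each), 5×pyridine (neutral); total -1. So Ru + (-1) = 1+, giving Ru = +2.
Ligands are named alphabetically: cyano before pyridine.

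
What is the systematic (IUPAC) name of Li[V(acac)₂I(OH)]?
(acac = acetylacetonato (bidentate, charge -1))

lithium bis(acetylacetonato)hydroxoiodovanadate(III)

The 1 lithium counter-ion carries a total charge of +1, so each complex ion is 1−.
Ligand charges: 2×acetylacetonato (-1 each), 1×iodo (-1 each), 1×hydroxo (-1 each); total -4. So V + (-4) = 1−, giving V = +3.
The complex ion is anionic, so vanadium takes the -ate form vanadate(III).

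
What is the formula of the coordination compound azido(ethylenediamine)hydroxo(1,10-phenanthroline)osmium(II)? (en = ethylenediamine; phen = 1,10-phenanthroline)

[Os(en)(N3)(OH)(phen)]

Ligands: 1 azido (N3, -1), 1 hydroxo (OH, -1), 1 ethylenediamine (en, neutral), 1 1,10-phenanthroline (phen, neutral). Ligand charge sum = -2.
With Os in oxidation state +2, the complex ion is [Os...].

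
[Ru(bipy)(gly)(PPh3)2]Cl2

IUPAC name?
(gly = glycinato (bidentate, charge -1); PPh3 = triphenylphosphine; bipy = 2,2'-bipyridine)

The 2 chloride counter-ions carry a total charge of -2, so each complex ion is 2+.
Ligand charges: 1×glycinato (-1 each), 2×triphenylphosphine (neutral), 1×2,2'-bipyridine (neutral); total -1. So Ru + (-1) = 2+, giving Ru = +3.
Ligands are named alphabetically: bipyridine before glycinato before triphenylphosphine.

(2,2'-bipyridine)(glycinato)bis(triphenylphosphine)ruthenium(III) chloride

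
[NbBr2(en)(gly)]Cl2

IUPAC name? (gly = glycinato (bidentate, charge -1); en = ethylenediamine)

The 2 chloride counter-ions carry a total charge of -2, so each complex ion is 2+.
Ligand charges: 2×bromo (-1 each), 1×glycinato (-1 each), 1×ethylenediamine (neutral); total -3. So Nb + (-3) = 2+, giving Nb = +5.
Ligands are named alphabetically: bromo before ethylenediamine before glycinato.

dibromo(ethylenediamine)(glycinato)niobium(V) chloride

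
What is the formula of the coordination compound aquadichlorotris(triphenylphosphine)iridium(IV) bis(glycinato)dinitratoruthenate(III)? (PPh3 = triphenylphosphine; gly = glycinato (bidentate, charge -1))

[IrCl2(H2O)(PPh3)3][Ru(gly)2(NO3)2]2

Cation [Ir…]: ligand charges -2, Ir(IV) ⇒ ion charge 2+.
Anion [Ru…]: ligand charges -4, Ru(III) ⇒ ion charge 1−.
One 2+ cation requires 2 of the 1− anion.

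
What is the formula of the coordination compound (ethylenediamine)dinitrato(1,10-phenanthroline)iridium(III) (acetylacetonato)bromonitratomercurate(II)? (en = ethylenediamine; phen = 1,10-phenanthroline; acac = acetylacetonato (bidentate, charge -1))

Cation [Ir…]: ligand charges -2, Ir(III) ⇒ ion charge 1+.
Anion [Hg…]: ligand charges -3, Hg(II) ⇒ ion charge 1−.
One 1+ cation balances one 1− anion.

[Ir(en)(NO3)2(phen)][Hg(acac)Br(NO3)]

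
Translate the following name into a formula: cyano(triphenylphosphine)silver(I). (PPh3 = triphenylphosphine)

Ligands: 1 triphenylphosphine (PPh3, neutral), 1 cyano (CN, -1). Ligand charge sum = -1.
With Ag in oxidation state +1, the complex ion is [Ag...].

[Ag(CN)(PPh3)]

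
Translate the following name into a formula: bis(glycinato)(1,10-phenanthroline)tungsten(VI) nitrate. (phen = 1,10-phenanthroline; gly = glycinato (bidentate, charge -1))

[W(gly)2(phen)](NO3)4

Ligands: 1 1,10-phenanthroline (phen, neutral), 2 glycinato (gly, -1). Ligand charge sum = -2.
With W in oxidation state +6, the complex ion is [W...]^4+.
Charge balance with nitrate (-1) requires 1 complex ion per 4 nitrate.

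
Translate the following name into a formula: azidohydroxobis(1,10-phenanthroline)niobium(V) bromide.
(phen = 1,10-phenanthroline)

[Nb(N3)(OH)(phen)2]Br3

Ligands: 1 azido (N3, -1), 2 1,10-phenanthroline (phen, neutral), 1 hydroxo (OH, -1). Ligand charge sum = -2.
With Nb in oxidation state +5, the complex ion is [Nb...]^3+.
Charge balance with bromide (-1) requires 1 complex ion per 3 bromide.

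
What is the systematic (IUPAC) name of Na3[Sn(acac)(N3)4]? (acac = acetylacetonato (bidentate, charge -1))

The 3 sodium counter-ions carry a total charge of +3, so each complex ion is 3−.
Ligand charges: 1×acetylacetonato (-1 each), 4×azido (-1 each); total -5. So Sn + (-5) = 3−, giving Sn = +2.
Ligands are named alphabetically: acetylacetonato before azido.
The complex ion is anionic, so tin takes the -ate form stannate(II).

sodium (acetylacetonato)tetraazidostannate(II)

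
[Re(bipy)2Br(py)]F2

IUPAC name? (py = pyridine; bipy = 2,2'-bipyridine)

The 2 fluoride counter-ions carry a total charge of -2, so each complex ion is 2+.
Ligand charges: 1×bromo (-1 each), 1×pyridine (neutral), 2×2,2'-bipyridine (neutral); total -1. So Re + (-1) = 2+, giving Re = +3.
Ligands are named alphabetically: bipyridine before bromo before pyridine.

bis(2,2'-bipyridine)bromo(pyridine)rhenium(III) fluoride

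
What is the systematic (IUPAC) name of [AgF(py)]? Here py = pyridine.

fluoro(pyridine)silver(I)

There is no counter-ion, so the complex is neutral overall.
Ligand charges: 1×pyridine (neutral), 1×fluoro (-1 each); total -1. So Ag + (-1) = 0, giving Ag = +1.
Ligands are named alphabetically: fluoro before pyridine.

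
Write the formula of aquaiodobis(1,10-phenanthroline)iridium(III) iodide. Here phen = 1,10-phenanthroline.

Ligands: 2 1,10-phenanthroline (phen, neutral), 1 iodo (I, -1), 1 aqua (H2O, neutral). Ligand charge sum = -1.
With Ir in oxidation state +3, the complex ion is [Ir...]^2+.
Charge balance with iodide (-1) requires 1 complex ion per 2 iodide.

[Ir(H2O)I(phen)2]I2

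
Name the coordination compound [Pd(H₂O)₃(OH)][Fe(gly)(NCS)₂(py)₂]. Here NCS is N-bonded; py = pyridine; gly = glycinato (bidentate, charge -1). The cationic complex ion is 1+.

triaquahydroxopalladium(II) (glycinato)diisothiocyanatobis(pyridine)ferrate(II)

The complex cation is given as 1+; its ligand charges sum to -1, so Pd = +2.
A 1:1 salt means the anion carries the equal and opposite charge, 1−.
Anion: ligand charges sum to -3; for the ion to be 1−, Fe = +2.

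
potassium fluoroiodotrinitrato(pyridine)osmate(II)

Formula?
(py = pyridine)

Ligands: 1 iodo (I, -1), 1 pyridine (py, neutral), 1 fluoro (F, -1), 3 nitrato (NO3, -1). Ligand charge sum = -5.
With Os in oxidation state +2, the complex ion is [Os...]^3−.
Charge balance with potassium (+1) requires 1 complex ion per 3 potassium.

K3[OsFI(NO3)3(py)]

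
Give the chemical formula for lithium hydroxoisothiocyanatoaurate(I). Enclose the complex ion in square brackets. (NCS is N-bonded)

Ligands: 1 isothiocyanato (NCS, -1), 1 hydroxo (OH, -1). Ligand charge sum = -2.
With Au in oxidation state +1, the complex ion is [Au...]^1−.
Charge balance with lithium (+1) requires 1 complex ion per 1 lithium.

Li[Au(NCS)(OH)]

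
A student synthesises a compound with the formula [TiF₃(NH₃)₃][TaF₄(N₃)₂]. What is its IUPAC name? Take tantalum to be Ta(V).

Both ions are complex: the cation is named first with the plain metal name, the anion second with the -ate form; each ion's ligands are alphabetised independently.
Ta is given as +5; the anion's ligand charges sum to -6, so the complex anion is 1−.
A 1:1 salt means the cation carries the equal and opposite charge, 1+.
Cation: ligand charges sum to -3; for the ion to be 1+, Ti = +4.

triamminetrifluorotitanium(IV) diazidotetrafluorotantalate(V)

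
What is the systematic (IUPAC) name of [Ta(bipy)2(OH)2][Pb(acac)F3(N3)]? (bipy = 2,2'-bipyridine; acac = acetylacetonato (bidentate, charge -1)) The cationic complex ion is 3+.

bis(2,2'-bipyridine)dihydroxotantalum(V) (acetylacetonato)azidotrifluoroplumbate(II)

Both ions are complex: the cation is named first with the plain metal name, the anion second with the -ate form; each ion's ligands are alphabetised independently.
The complex cation is given as 3+; its ligand charges sum to -2, so Ta = +5.
A 1:1 salt means the anion carries the equal and opposite charge, 3−.
Anion: ligand charges sum to -5; for the ion to be 3−, Pb = +2.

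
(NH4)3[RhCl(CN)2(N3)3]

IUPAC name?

The 3 ammonium counter-ions carry a total charge of +3, so each complex ion is 3−.
Ligand charges: 3×azido (-1 each), 2×cyano (-1 each), 1×chloro (-1 each); total -6. So Rh + (-6) = 3−, giving Rh = +3.
Ligands are named alphabetically: azido before chloro before cyano.
The complex ion is anionic, so rhodium takes the -ate form rhodate(III).

ammonium triazidochlorodicyanorhodate(III)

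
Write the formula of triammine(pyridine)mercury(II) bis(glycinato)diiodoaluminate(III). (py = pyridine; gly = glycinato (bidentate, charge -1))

Cation [Hg…]: ligand charges 0, Hg(II) ⇒ ion charge 2+.
Anion [Al…]: ligand charges -4, Al(III) ⇒ ion charge 1−.
One 2+ cation requires 2 of the 1− anion.

[Hg(NH3)3(py)][Al(gly)2I2]2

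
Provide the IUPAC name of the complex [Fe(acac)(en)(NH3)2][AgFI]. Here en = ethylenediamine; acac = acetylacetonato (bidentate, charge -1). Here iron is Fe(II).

(acetylacetonato)diammine(ethylenediamine)iron(II) fluoroiodoargentate(I)

Both ions are complex: the cation is named first with the plain metal name, the anion second with the -ate form; each ion's ligands are alphabetised independently.
Fe is given as +2; the cation's ligand charges sum to -1, so the complex cation is 1+.
A 1:1 salt means the anion carries the equal and opposite charge, 1−.
Anion: ligand charges sum to -2; for the ion to be 1−, Ag = +1.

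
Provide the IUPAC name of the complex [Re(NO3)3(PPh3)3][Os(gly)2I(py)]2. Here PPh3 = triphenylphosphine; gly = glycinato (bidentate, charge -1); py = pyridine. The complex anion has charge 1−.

trinitratotris(triphenylphosphine)rhenium(V) bis(glycinato)iodo(pyridine)osmate(II)

Both ions are complex: the cation is named first with the plain metal name, the anion second with the -ate form; each ion's ligands are alphabetised independently.
The complex anion is given as 1−; its ligand charges sum to -3, so Os = +2.
With 2 anions per cation, the cation must be 2×1 = 2+.
Cation: ligand charges sum to -3; for the ion to be 2+, Re = +5.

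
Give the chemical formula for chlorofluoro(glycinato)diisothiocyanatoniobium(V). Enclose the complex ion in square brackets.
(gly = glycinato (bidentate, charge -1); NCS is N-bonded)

[NbClF(gly)(NCS)2]

Ligands: 1 chloro (Cl, -1), 1 fluoro (F, -1), 1 glycinato (gly, -1), 2 isothiocyanato (NCS, -1). Ligand charge sum = -5.
With Nb in oxidation state +5, the complex ion is [Nb...].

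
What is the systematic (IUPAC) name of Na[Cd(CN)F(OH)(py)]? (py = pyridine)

The 1 sodium counter-ion carries a total charge of +1, so each complex ion is 1−.
Ligand charges: 1×pyridine (neutral), 1×hydroxo (-1 each), 1×cyano (-1 each), 1×fluoro (-1 each); total -3. So Cd + (-3) = 1−, giving Cd = +2.
Ligands are named alphabetically: cyano before fluoro before hydroxo before pyridine.
The complex ion is anionic, so cadmium takes the -ate form cadmate(II).

sodium cyanofluorohydroxo(pyridine)cadmate(II)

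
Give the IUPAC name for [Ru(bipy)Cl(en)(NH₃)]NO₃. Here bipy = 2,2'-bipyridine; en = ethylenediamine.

ammine(2,2'-bipyridine)chloro(ethylenediamine)ruthenium(II) nitrate

The 1 nitrate counter-ion carries a total charge of -1, so each complex ion is 1+.
Ligand charges: 1×2,2'-bipyridine (neutral), 1×ethylenediamine (neutral), 1×ammine (neutral), 1×chloro (-1 each); total -1. So Ru + (-1) = 1+, giving Ru = +2.
Ligands are named alphabetically: ammine before bipyridine before chloro before ethylenediamine.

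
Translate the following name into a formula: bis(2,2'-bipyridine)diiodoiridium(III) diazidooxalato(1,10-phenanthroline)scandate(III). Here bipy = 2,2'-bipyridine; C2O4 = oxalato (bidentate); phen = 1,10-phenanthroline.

Cation [Ir…]: ligand charges -2, Ir(III) ⇒ ion charge 1+.
Anion [Sc…]: ligand charges -4, Sc(III) ⇒ ion charge 1−.
One 1+ cation balances one 1− anion.

[Ir(bipy)2I2][Sc(C2O4)(N3)2(phen)]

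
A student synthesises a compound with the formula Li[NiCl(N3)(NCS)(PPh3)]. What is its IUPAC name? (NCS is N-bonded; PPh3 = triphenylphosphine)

lithium azidochloroisothiocyanato(triphenylphosphine)nickelate(II)

The 1 lithium counter-ion carries a total charge of +1, so each complex ion is 1−.
Ligand charges: 1×isothiocyanato (-1 each), 1×triphenylphosphine (neutral), 1×chloro (-1 each), 1×azido (-1 each); total -3. So Ni + (-3) = 1−, giving Ni = +2.
The complex ion is anionic, so nickel takes the -ate form nickelate(II).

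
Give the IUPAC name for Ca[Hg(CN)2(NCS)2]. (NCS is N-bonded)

calcium dicyanodiisothiocyanatomercurate(II)

The 1 calcium counter-ion carries a total charge of +2, so each complex ion is 2−.
Ligand charges: 2×isothiocyanato (-1 each), 2×cyano (-1 each); total -4. So Hg + (-4) = 2−, giving Hg = +2.
The complex ion is anionic, so mercury takes the -ate form mercurate(II).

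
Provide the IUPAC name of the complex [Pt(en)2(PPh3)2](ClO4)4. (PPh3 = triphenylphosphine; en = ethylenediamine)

The 4 perchlorate counter-ions carry a total charge of -4, so each complex ion is 4+.
Ligand charges: 2×triphenylphosphine (neutral), 2×ethylenediamine (neutral); total 0. So Pt + (0) = 4+, giving Pt = +4.
Ligands are named alphabetically: ethylenediamine before triphenylphosphine.

bis(ethylenediamine)bis(triphenylphosphine)platinum(IV) perchlorate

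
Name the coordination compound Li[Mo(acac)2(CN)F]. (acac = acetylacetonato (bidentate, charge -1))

The 1 lithium counter-ion carries a total charge of +1, so each complex ion is 1−.
Ligand charges: 2×acetylacetonato (-1 each), 1×fluoro (-1 each), 1×cyano (-1 each); total -4. So Mo + (-4) = 1−, giving Mo = +3.
The complex ion is anionic, so molybdenum takes the -ate form molybdate(III).

lithium bis(acetylacetonato)cyanofluoromolybdate(III)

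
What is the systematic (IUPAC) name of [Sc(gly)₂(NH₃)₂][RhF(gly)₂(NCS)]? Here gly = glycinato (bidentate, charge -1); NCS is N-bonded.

Both ions are complex: the cation is named first with the plain metal name, the anion second with the -ate form; each ion's ligands are alphabetised independently.
Scandium is always +3 in its complexes; the cation's ligand charges sum to -2, so the complex cation is 1+.
A 1:1 salt means the anion carries the equal and opposite charge, 1−.
Anion: ligand charges sum to -4; for the ion to be 1−, Rh = +3.

diamminebis(glycinato)scandium(III) fluorobis(glycinato)isothiocyanatorhodate(III)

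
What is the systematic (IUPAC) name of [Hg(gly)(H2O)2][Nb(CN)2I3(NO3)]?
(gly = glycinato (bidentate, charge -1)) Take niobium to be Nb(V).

diaqua(glycinato)mercury(II) dicyanotriiodonitratoniobate(V)

Both ions are complex: the cation is named first with the plain metal name, the anion second with the -ate form; each ion's ligands are alphabetised independently.
Nb is given as +5; the anion's ligand charges sum to -6, so the complex anion is 1−.
A 1:1 salt means the cation carries the equal and opposite charge, 1+.
Cation: ligand charges sum to -1; for the ion to be 1+, Hg = +2.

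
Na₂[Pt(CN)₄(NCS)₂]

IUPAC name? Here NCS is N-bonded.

sodium tetracyanodiisothiocyanatoplatinate(IV)

The 2 sodium counter-ions carry a total charge of +2, so each complex ion is 2−.
Ligand charges: 4×cyano (-1 each), 2×isothiocyanato (-1 each); total -6. So Pt + (-6) = 2−, giving Pt = +4.
Ligands are named alphabetically: cyano before isothiocyanato.
The complex ion is anionic, so platinum takes the -ate form platinate(IV).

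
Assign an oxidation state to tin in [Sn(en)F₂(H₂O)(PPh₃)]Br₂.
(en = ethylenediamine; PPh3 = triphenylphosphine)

2 bromide outside the brackets (-1 each) → the complex ion is 2+.
Ligand charges: 1×H2O neutral; 2×F = -2; 1×en neutral; 1×PPh3 neutral; sum -2.
Sn + (-2) = 2+ ⇒ Sn is +4.

+4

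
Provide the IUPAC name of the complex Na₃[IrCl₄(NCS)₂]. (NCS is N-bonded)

sodium tetrachlorodiisothiocyanatoiridate(III)

The 3 sodium counter-ions carry a total charge of +3, so each complex ion is 3−.
Ligand charges: 2×isothiocyanato (-1 each), 4×chloro (-1 each); total -6. So Ir + (-6) = 3−, giving Ir = +3.
The complex ion is anionic, so iridium takes the -ate form iridate(III).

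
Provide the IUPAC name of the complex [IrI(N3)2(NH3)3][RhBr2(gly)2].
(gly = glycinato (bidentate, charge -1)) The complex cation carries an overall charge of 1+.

Both ions are complex: the cation is named first with the plain metal name, the anion second with the -ate form; each ion's ligands are alphabetised independently.
The complex cation is given as 1+; its ligand charges sum to -3, so Ir = +4.
A 1:1 salt means the anion carries the equal and opposite charge, 1−.
Anion: ligand charges sum to -4; for the ion to be 1−, Rh = +3.

triamminediazidoiodoiridium(IV) dibromobis(glycinato)rhodate(III)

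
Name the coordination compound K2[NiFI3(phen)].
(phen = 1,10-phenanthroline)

potassium fluorotriiodo(1,10-phenanthroline)nickelate(II)

The 2 potassium counter-ions carry a total charge of +2, so each complex ion is 2−.
Ligand charges: 3×iodo (-1 each), 1×fluoro (-1 each), 1×1,10-phenanthroline (neutral); total -4. So Ni + (-4) = 2−, giving Ni = +2.
Ligands are named alphabetically: fluoro before iodo before phenanthroline.
The complex ion is anionic, so nickel takes the -ate form nickelate(II).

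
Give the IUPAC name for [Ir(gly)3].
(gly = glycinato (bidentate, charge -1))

tris(glycinato)iridium(III)

There is no counter-ion, so the complex is neutral overall.
Ligand charges: 3×glycinato (-1 each); total -3. So Ir + (-3) = 0, giving Ir = +3.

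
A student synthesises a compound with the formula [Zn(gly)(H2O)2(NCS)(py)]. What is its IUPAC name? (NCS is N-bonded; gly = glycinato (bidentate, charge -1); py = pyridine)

There is no counter-ion, so the complex is neutral overall.
Ligand charges: 1×isothiocyanato (-1 each), 1×glycinato (-1 each), 2×aqua (neutral), 1×pyridine (neutral); total -2. So Zn + (-2) = 0, giving Zn = +2.
Ligands are named alphabetically: aqua before glycinato before isothiocyanato before pyridine.

diaqua(glycinato)isothiocyanato(pyridine)zinc(II)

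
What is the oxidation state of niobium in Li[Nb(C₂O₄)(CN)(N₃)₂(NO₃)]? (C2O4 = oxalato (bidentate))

+5

1 lithium outside the brackets (+1 each) → the complex ion is 1−.
Ligand charges: 2×N3 = -2; 1×CN = -1; 1×NO3 = -1; 1×C2O4 = -2; sum -6.
Nb + (-6) = 1− ⇒ Nb is +5.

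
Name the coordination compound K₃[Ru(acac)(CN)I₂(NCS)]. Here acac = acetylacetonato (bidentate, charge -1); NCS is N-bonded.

The 3 potassium counter-ions carry a total charge of +3, so each complex ion is 3−.
Ligand charges: 1×acetylacetonato (-1 each), 2×iodo (-1 each), 1×cyano (-1 each), 1×isothiocyanato (-1 each); total -5. So Ru + (-5) = 3−, giving Ru = +2.
The complex ion is anionic, so ruthenium takes the -ate form ruthenate(II).

potassium (acetylacetonato)cyanodiiodoisothiocyanatoruthenate(II)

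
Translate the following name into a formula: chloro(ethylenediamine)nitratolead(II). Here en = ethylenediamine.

Ligands: 1 nitrato (NO3, -1), 1 chloro (Cl, -1), 1 ethylenediamine (en, neutral). Ligand charge sum = -2.
With Pb in oxidation state +2, the complex ion is [Pb...].

[PbCl(en)(NO3)]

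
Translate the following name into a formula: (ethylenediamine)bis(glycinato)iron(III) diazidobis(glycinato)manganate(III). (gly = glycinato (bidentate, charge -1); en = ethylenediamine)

Cation [Fe…]: ligand charges -2, Fe(III) ⇒ ion charge 1+.
Anion [Mn…]: ligand charges -4, Mn(III) ⇒ ion charge 1−.
One 1+ cation balances one 1− anion.

[Fe(en)(gly)2][Mn(gly)2(N3)2]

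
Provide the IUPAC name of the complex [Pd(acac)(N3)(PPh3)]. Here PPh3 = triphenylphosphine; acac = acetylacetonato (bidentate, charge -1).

There is no counter-ion, so the complex is neutral overall.
Ligand charges: 1×azido (-1 each), 1×triphenylphosphine (neutral), 1×acetylacetonato (-1 each); total -2. So Pd + (-2) = 0, giving Pd = +2.
Ligands are named alphabetically: acetylacetonato before azido before triphenylphosphine.

(acetylacetonato)azido(triphenylphosphine)palladium(II)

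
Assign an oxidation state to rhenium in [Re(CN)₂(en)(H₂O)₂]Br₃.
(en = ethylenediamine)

3 bromide outside the brackets (-1 each) → the complex ion is 3+.
Ligand charges: 1×en neutral; 2×CN = -2; 2×H2O neutral; sum -2.
Re + (-2) = 3+ ⇒ Re is +5.

+5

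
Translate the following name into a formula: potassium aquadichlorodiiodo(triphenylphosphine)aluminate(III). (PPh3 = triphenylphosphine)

Ligands: 2 chloro (Cl, -1), 2 iodo (I, -1), 1 aqua (H2O, neutral), 1 triphenylphosphine (PPh3, neutral). Ligand charge sum = -4.
With Al in oxidation state +3, the complex ion is [Al...]^1−.
Charge balance with potassium (+1) requires 1 complex ion per 1 potassium.

K[AlCl2(H2O)I2(PPh3)]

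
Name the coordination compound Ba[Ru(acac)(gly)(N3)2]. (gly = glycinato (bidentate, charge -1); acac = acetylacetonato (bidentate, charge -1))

The 1 barium counter-ion carries a total charge of +2, so each complex ion is 2−.
Ligand charges: 1×glycinato (-1 each), 1×acetylacetonato (-1 each), 2×azido (-1 each); total -4. So Ru + (-4) = 2−, giving Ru = +2.
The complex ion is anionic, so ruthenium takes the -ate form ruthenate(II).

barium (acetylacetonato)diazido(glycinato)ruthenate(II)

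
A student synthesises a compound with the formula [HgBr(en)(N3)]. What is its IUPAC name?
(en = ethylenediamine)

There is no counter-ion, so the complex is neutral overall.
Ligand charges: 1×ethylenediamine (neutral), 1×azido (-1 each), 1×bromo (-1 each); total -2. So Hg + (-2) = 0, giving Hg = +2.
Ligands are named alphabetically: azido before bromo before ethylenediamine.

azidobromo(ethylenediamine)mercury(II)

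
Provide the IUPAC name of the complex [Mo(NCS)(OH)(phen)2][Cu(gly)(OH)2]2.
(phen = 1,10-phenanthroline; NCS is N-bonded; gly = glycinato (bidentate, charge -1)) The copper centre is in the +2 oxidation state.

hydroxoisothiocyanatobis(1,10-phenanthroline)molybdenum(IV) (glycinato)dihydroxocuprate(II)

Both ions are complex: the cation is named first with the plain metal name, the anion second with the -ate form; each ion's ligands are alphabetised independently.
Cu is given as +2; the anion's ligand charges sum to -3, so the complex anion is 1−.
With 2 anions per cation, the cation must be 2×1 = 2+.
Cation: ligand charges sum to -2; for the ion to be 2+, Mo = +4.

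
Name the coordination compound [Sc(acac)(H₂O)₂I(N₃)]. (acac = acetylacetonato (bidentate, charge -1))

There is no counter-ion, so the complex is neutral overall.
Ligand charges: 1×azido (-1 each), 1×acetylacetonato (-1 each), 2×aqua (neutral), 1×iodo (-1 each); total -3. So Sc + (-3) = 0, giving Sc = +3.
Ligands are named alphabetically: acetylacetonato before aqua before azido before iodo.

(acetylacetonato)diaquaazidoiodoscandium(III)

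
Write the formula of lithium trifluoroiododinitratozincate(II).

Li4[ZnF3I(NO3)2]

Ligands: 2 nitrato (NO3, -1), 1 iodo (I, -1), 3 fluoro (F, -1). Ligand charge sum = -6.
Charge balance with lithium (+1) requires 1 complex ion per 4 lithium.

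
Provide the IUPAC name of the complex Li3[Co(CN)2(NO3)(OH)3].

lithium dicyanotrihydroxonitratocobaltate(III)

The 3 lithium counter-ions carry a total charge of +3, so each complex ion is 3−.
Ligand charges: 2×cyano (-1 each), 1×nitrato (-1 each), 3×hydroxo (-1 each); total -6. So Co + (-6) = 3−, giving Co = +3.
The complex ion is anionic, so cobalt takes the -ate form cobaltate(III).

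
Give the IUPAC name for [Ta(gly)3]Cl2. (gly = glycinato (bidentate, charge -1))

tris(glycinato)tantalum(V) chloride

The 2 chloride counter-ions carry a total charge of -2, so each complex ion is 2+.
Ligand charges: 3×glycinato (-1 each); total -3. So Ta + (-3) = 2+, giving Ta = +5.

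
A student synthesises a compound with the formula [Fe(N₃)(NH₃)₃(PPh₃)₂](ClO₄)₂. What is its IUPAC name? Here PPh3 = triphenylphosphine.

triammineazidobis(triphenylphosphine)iron(III) perchlorate

The 2 perchlorate counter-ions carry a total charge of -2, so each complex ion is 2+.
Ligand charges: 1×azido (-1 each), 2×triphenylphosphine (neutral), 3×ammine (neutral); total -1. So Fe + (-1) = 2+, giving Fe = +3.
Ligands are named alphabetically: ammine before azido before triphenylphosphine.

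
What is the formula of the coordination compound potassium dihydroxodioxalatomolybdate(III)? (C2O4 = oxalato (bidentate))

Ligands: 2 oxalato (C2O4, -2), 2 hydroxo (OH, -1). Ligand charge sum = -6.
With Mo in oxidation state +3, the complex ion is [Mo...]^3−.
Charge balance with potassium (+1) requires 1 complex ion per 3 potassium.

K3[Mo(C2O4)2(OH)2]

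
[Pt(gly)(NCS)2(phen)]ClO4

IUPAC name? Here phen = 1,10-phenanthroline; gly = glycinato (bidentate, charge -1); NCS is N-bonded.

(glycinato)diisothiocyanato(1,10-phenanthroline)platinum(IV) perchlorate

The 1 perchlorate counter-ion carries a total charge of -1, so each complex ion is 1+.
Ligand charges: 1×1,10-phenanthroline (neutral), 1×glycinato (-1 each), 2×isothiocyanato (-1 each); total -3. So Pt + (-3) = 1+, giving Pt = +4.
Ligands are named alphabetically: glycinato before isothiocyanato before phenanthroline.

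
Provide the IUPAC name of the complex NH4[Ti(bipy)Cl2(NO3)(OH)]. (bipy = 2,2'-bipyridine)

The 1 ammonium counter-ion carries a total charge of +1, so each complex ion is 1−.
Ligand charges: 1×hydroxo (-1 each), 2×chloro (-1 each), 1×nitrato (-1 each), 1×2,2'-bipyridine (neutral); total -4. So Ti + (-4) = 1−, giving Ti = +3.
Ligands are named alphabetically: bipyridine before chloro before hydroxo before nitrato.
The complex ion is anionic, so titanium takes the -ate form titanate(III).

ammonium (2,2'-bipyridine)dichlorohydroxonitratotitanate(III)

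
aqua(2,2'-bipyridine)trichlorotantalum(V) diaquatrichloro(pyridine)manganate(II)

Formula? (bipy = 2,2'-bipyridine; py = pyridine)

[Ta(bipy)Cl3(H2O)][MnCl3(H2O)2(py)]2

Cation [Ta…]: ligand charges -3, Ta(V) ⇒ ion charge 2+.
Anion [Mn…]: ligand charges -3, Mn(II) ⇒ ion charge 1−.
One 2+ cation requires 2 of the 1− anion.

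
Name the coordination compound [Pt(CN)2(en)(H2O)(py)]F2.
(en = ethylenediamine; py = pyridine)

The 2 fluoride counter-ions carry a total charge of -2, so each complex ion is 2+.
Ligand charges: 1×aqua (neutral), 1×ethylenediamine (neutral), 2×cyano (-1 each), 1×pyridine (neutral); total -2. So Pt + (-2) = 2+, giving Pt = +4.
Ligands are named alphabetically: aqua before cyano before ethylenediamine before pyridine.

aquadicyano(ethylenediamine)(pyridine)platinum(IV) fluoride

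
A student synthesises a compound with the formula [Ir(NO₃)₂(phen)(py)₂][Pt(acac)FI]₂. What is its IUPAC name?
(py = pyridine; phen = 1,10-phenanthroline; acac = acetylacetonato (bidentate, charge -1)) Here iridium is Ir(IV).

Both ions are complex: the cation is named first with the plain metal name, the anion second with the -ate form; each ion's ligands are alphabetised independently.
Ir is given as +4; the cation's ligand charges sum to -2, so the complex cation is 2+.
With 2 anions per cation, each anion must be 2/2 = 1−.
Anion: ligand charges sum to -3; for the ion to be 1−, Pt = +2.

dinitrato(1,10-phenanthroline)bis(pyridine)iridium(IV) (acetylacetonato)fluoroiodoplatinate(II)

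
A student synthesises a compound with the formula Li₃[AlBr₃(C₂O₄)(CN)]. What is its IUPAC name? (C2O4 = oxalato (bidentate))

The 3 lithium counter-ions carry a total charge of +3, so each complex ion is 3−.
Ligand charges: 3×bromo (-1 each), 1×cyano (-1 each), 1×oxalato (-2 each); total -6. So Al + (-6) = 3−, giving Al = +3.
Ligands are named alphabetically: bromo before cyano before oxalato.
The complex ion is anionic, so aluminium takes the -ate form aluminate(III).

lithium tribromocyanooxalatoaluminate(III)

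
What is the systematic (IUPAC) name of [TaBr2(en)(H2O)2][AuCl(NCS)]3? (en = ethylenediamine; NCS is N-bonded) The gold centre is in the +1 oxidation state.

Au is given as +1; the anion's ligand charges sum to -2, so the complex anion is 1−.
With 3 anions per cation, the cation must be 3×1 = 3+.
Cation: ligand charges sum to -2; for the ion to be 3+, Ta = +5.

diaquadibromo(ethylenediamine)tantalum(V) chloroisothiocyanatoaurate(I)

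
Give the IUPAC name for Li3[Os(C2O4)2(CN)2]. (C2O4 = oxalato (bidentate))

The 3 lithium counter-ions carry a total charge of +3, so each complex ion is 3−.
Ligand charges: 2×cyano (-1 each), 2×oxalato (-2 each); total -6. So Os + (-6) = 3−, giving Os = +3.
The complex ion is anionic, so osmium takes the -ate form osmate(III).

lithium dicyanodioxalatoosmate(III)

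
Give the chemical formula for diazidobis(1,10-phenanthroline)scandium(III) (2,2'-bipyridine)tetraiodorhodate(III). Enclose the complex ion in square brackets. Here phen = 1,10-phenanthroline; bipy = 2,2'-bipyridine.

Cation [Sc…]: ligand charges -2, Sc(III) ⇒ ion charge 1+.
Anion [Rh…]: ligand charges -4, Rh(III) ⇒ ion charge 1−.
One 1+ cation balances one 1− anion.

[Sc(N3)2(phen)2][Rh(bipy)I4]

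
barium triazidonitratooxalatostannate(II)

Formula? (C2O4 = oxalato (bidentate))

Ligands: 1 nitrato (NO3, -1), 1 oxalato (C2O4, -2), 3 azido (N3, -1). Ligand charge sum = -6.
With Sn in oxidation state +2, the complex ion is [Sn...]^4−.
Charge balance with barium (+2) requires 1 complex ion per 2 barium.

Ba2[Sn(C2O4)(N3)3(NO3)]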